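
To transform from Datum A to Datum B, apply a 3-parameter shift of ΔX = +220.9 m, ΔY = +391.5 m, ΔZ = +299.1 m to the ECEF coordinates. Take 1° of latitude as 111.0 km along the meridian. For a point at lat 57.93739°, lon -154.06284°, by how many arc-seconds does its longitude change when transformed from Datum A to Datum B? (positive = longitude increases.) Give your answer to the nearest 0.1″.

sin φ = 0.847469, cos φ = 0.530846, sin λ = -0.437385, cos λ = -0.899274.
East component: ΔE = −sin λ·ΔX + cos λ·ΔY = −(-0.437385)(220.9) + (-0.899274)(391.5) = -255.45 m.
1° of latitude spans 111000 m; at latitude φ, 1° of longitude spans that × cos φ = 58923.9 m, so Δλ = -255.45 / 58923.9 × 3600 = -15.607″.

Δλ = -15.6″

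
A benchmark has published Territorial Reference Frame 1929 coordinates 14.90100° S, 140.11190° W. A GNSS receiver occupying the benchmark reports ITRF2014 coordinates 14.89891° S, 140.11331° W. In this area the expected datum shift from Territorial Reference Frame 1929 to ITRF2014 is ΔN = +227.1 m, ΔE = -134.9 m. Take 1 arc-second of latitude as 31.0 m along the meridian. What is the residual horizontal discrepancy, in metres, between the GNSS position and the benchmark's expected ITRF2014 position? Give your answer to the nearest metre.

18 m

Observed coordinate differences: Δφ = +0.00209°, Δλ = -0.00141°.
Converting to metres (1° lat = 111600 m, cos φ = 0.966372): observed ΔN = 233.2 m, observed ΔE = -152.1 m.
Subtracting the expected shift leaves a residual of 233.2 − (227.1) = 6.1 m north and -152.1 − (-134.9) = -17.2 m east.
Residual distance = √(6.1² + (-17.2)²) = 18.2 m.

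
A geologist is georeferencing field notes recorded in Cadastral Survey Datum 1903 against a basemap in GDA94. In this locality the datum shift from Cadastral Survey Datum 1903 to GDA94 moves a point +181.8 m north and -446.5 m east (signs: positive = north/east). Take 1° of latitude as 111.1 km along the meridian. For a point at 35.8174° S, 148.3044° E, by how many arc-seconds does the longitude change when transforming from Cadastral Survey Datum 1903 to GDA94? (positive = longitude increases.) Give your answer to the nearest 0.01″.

At latitude -35.8174°, cos φ = 0.810886.
1° of longitude at this latitude = 111.1 × cos φ = 90.09 km, so Δλ = -446.5 / 90089.4 = -0.0049562° = -17.842″.

Δλ = -17.84″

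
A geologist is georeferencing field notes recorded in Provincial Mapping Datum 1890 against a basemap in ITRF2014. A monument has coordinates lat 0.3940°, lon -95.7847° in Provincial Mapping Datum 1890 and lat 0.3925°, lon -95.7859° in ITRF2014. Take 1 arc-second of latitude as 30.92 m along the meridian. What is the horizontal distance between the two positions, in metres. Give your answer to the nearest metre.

214 m

Δφ = 0.3925° − 0.3940° = -0.0015°; Δλ = -95.7859° − -95.7847° = -0.0012°.
1° of latitude = 3600 × 30.92 = 111312 m.
ΔN = Δφ × 111312 = -167.0 m; ΔE = Δλ × 111312 × cos(0.3940°) = -0.0012 × 111312 × 0.999976 = -133.6 m.
Distance = √(ΔE² + ΔN²) = √((-133.6)² + (-167.0)²) = 213.8 m.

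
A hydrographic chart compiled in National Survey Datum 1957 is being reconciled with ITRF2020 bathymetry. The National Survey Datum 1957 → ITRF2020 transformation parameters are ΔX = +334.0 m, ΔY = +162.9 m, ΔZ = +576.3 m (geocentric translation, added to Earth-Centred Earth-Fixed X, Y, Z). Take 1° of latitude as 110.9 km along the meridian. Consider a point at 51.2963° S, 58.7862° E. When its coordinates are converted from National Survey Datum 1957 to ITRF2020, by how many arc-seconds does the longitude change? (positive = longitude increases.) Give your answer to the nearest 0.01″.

sin φ = -0.780390, cos φ = 0.625293, sin λ = 0.855239, cos λ = 0.518233.
East component: ΔE = −sin λ·ΔX + cos λ·ΔY = −(0.855239)(334.0) + (0.518233)(162.9) = -201.23 m.
1° of latitude spans 110900 m; at latitude φ, 1° of longitude spans that × cos φ = 69345.0 m, so Δλ = -201.23 / 69345.0 × 3600 = -10.447″.

Δλ = -10.45″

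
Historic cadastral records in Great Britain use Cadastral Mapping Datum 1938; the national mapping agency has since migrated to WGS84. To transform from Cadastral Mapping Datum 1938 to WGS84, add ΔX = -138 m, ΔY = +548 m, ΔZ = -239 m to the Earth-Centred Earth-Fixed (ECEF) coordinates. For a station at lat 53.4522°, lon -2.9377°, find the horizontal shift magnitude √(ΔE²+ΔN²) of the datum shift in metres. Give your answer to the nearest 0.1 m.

At φ = 53.4522°, λ = -2.9377°: sin φ = 0.803360, cos φ = 0.595493, sin λ = -0.051250, cos λ = 0.998686.
ΔE = −sin λ·ΔX + cos λ·ΔY = −(-0.051250)·(-138) + (0.998686)·(548) = 540.21 m.
ΔN = −sin φ cos λ·ΔX − sin φ sin λ·ΔY + cos φ·ΔZ = −(0.803360)(0.998686)(-138) − (0.803360)(-0.051250)(548) + (0.595493)(-239) = -9.04 m.
Horizontal magnitude = √(ΔE² + ΔN²) = √(540.21² + (-9.04)²) = 540.28 m.

540.3 m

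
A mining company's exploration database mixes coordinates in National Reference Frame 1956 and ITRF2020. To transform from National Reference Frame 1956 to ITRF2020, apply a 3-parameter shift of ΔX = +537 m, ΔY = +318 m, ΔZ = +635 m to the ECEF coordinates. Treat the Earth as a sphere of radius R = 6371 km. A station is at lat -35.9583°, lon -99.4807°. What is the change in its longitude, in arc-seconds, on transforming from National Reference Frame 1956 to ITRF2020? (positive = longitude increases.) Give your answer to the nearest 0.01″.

sin φ = -0.587196, cos φ = 0.809445, sin λ = -0.986341, cos λ = -0.164715.
East component: ΔE = −sin λ·ΔX + cos λ·ΔY = −(-0.986341)(537) + (-0.164715)(318) = 477.29 m.
1° of latitude spans πR/180 = 111195 m; at latitude φ, 1° of longitude spans that × cos φ = 90006.1 m, so Δλ = 477.29 / 90006.1 × 3600 = 19.090″.

Δλ = 19.09″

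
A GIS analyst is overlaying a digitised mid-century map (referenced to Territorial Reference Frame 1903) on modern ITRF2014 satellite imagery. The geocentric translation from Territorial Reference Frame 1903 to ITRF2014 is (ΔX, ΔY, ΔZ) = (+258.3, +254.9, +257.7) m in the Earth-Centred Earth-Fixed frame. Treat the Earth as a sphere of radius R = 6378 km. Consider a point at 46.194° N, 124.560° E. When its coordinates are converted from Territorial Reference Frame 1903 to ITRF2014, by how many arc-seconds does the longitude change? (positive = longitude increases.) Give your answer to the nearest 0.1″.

sin φ = 0.721688, cos φ = 0.692219, sin λ = 0.823533, cos λ = -0.567269.
East component: ΔE = −sin λ·ΔX + cos λ·ΔY = −(0.823533)(258.3) + (-0.567269)(254.9) = -357.32 m.
1° of latitude spans πR/180 = 111317 m; at latitude φ, 1° of longitude spans that × cos φ = 77055.8 m, so Δλ = -357.32 / 77055.8 × 3600 = -16.694″.

Δλ = -16.7″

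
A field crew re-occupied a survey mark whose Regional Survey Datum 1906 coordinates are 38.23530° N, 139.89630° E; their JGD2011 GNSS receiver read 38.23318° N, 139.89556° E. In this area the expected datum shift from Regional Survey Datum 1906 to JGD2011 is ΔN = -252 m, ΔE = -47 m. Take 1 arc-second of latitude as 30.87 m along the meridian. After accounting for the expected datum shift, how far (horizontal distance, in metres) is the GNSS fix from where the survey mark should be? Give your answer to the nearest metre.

Observed coordinate differences: Δφ = -0.00212°, Δλ = -0.00074°.
Converting to metres (1° lat = 111132 m, cos φ = 0.785476): observed ΔN = -235.6 m, observed ΔE = -64.6 m.
Subtracting the expected shift leaves a residual of -235.6 − (-252) = 16.4 m north and -64.6 − (-47) = -17.6 m east.
Residual distance = √(16.4² + (-17.6)²) = 24.1 m.

24 m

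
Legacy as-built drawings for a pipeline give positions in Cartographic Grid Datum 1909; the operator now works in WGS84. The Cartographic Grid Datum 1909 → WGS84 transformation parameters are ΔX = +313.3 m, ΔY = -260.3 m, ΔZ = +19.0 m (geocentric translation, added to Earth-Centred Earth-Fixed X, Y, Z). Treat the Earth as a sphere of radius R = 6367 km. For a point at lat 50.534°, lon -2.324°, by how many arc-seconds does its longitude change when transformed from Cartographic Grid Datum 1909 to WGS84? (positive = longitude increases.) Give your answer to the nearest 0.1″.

sin φ = 0.772002, cos φ = 0.635620, sin λ = -0.040550, cos λ = 0.999177.
East component: ΔE = −sin λ·ΔX + cos λ·ΔY = −(-0.040550)(313.3) + (0.999177)(-260.3) = -247.38 m.
1° of latitude spans πR/180 = 111125 m; at latitude φ, 1° of longitude spans that × cos φ = 70633.4 m, so Δλ = -247.38 / 70633.4 × 3600 = -12.608″.

Δλ = -12.6″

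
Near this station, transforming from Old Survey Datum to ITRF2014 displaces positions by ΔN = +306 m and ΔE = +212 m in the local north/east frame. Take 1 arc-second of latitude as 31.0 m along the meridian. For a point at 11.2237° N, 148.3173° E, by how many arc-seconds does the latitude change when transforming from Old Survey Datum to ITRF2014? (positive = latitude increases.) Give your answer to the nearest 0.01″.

Δφ = 9.87″

1″ of latitude = 31.00 m, so Δφ = 306.0 / 31.00 = 9.871″.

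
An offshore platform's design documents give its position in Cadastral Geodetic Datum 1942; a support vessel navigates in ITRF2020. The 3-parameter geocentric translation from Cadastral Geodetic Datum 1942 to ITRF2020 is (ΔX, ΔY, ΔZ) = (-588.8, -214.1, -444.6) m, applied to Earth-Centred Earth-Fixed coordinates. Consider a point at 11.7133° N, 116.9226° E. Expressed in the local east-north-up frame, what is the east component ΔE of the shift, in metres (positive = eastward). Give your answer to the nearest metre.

The local east axis at (φ, λ) is (−sin λ, cos λ, 0), so ΔE = −sin(116.9226°)·(-588.8) + cos(116.9226°)·(-214.1) = 621.93 m.

ΔE = 622 m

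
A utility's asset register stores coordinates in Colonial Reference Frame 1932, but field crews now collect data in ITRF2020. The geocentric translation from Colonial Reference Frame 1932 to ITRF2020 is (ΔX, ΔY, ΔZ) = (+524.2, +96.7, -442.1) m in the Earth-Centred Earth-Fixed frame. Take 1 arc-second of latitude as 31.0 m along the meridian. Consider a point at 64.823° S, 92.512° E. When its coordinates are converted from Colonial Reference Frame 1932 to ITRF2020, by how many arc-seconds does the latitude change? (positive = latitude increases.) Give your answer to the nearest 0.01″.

Δφ = -3.92″

sin φ = -0.904998, cos φ = 0.425416, sin λ = 0.999039, cos λ = -0.043829.
North component: ΔN = −sin φ cos λ·ΔX − sin φ sin λ·ΔY + cos φ·ΔZ = −(-0.904998)(-0.043829)(524.2) − (-0.904998)(0.999039)(96.7) + (0.425416)(-442.1) = -121.44 m.
1° of latitude spans 3600 × 31.00 = 111600 m, so Δφ = -121.44 / 111600 × 3600 = -3.917″.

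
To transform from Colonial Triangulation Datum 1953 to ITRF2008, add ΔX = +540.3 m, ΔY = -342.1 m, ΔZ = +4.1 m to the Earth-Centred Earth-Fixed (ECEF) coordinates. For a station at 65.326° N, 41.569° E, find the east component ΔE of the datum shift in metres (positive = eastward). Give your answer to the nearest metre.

At φ = 65.326°, λ = 41.569°: sin φ = 0.908698, cos φ = 0.417455, sin λ = 0.663522, cos λ = 0.748157.
ΔE = −sin λ·ΔX + cos λ·ΔY = −(0.663522)·(540.3) + (0.748157)·(-342.1) = -614.45 m.

ΔE = -614 m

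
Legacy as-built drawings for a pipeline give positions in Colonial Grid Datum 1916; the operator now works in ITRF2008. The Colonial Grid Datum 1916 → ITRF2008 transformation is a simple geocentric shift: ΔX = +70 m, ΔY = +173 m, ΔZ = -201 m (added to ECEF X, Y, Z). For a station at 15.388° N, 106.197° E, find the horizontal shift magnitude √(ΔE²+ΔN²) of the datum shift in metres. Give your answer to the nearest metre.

At φ = 15.388°, λ = 106.197°: sin φ = 0.265354, cos φ = 0.964151, sin λ = 0.960308, cos λ = -0.278941.
ΔE = −sin λ·ΔX + cos λ·ΔY = −(0.960308)·(70) + (-0.278941)·(173) = -115.48 m.
ΔN = −sin φ cos λ·ΔX − sin φ sin λ·ΔY + cos φ·ΔZ = −(0.265354)(-0.278941)(70) − (0.265354)(0.960308)(173) + (0.964151)(-201) = -232.70 m.
Horizontal magnitude = √(ΔE² + ΔN²) = √((-115.48)² + (-232.70)²) = 259.78 m.

260 m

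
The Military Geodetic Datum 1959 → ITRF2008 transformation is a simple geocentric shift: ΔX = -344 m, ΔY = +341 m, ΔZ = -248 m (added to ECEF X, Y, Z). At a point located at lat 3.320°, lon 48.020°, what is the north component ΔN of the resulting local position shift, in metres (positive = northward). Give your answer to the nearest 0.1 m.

ΔN = -248.9 m

At φ = 3.320°, λ = 48.020°: sin φ = 0.057913, cos φ = 0.998322, sin λ = 0.743378, cos λ = 0.668871.
ΔN = −sin φ cos λ·ΔX − sin φ sin λ·ΔY + cos φ·ΔZ = −(0.057913)(0.668871)(-344) − (0.057913)(0.743378)(341) + (0.998322)(-248) = -248.94 m.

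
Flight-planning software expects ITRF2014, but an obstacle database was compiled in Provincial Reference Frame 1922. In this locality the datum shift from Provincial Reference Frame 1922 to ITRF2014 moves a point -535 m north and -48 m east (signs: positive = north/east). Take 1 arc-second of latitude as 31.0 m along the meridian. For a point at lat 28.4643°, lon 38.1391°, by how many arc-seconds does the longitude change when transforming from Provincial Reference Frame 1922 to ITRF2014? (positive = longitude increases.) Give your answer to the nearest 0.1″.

Δλ = -1.8″

At latitude 28.4643°, cos φ = 0.879114.
1″ of longitude at this latitude = 31.00 × cos φ = 27.2525 m, so Δλ = -48.0 / 27.2525 = -1.761″.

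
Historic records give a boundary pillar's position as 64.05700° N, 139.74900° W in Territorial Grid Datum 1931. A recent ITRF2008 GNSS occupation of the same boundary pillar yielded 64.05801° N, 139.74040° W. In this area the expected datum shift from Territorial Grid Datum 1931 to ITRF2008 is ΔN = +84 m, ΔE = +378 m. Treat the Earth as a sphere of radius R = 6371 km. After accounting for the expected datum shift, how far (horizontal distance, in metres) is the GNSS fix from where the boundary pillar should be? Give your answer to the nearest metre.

Observed coordinate differences: Δφ = +0.00101°, Δλ = +0.00860°.
Converting to metres (1° lat = 111195 m, cos φ = 0.437477): observed ΔN = 112.3 m, observed ΔE = 418.3 m.
Subtracting the expected shift leaves a residual of 112.3 − (84) = 28.3 m north and 418.3 − (378) = 40.3 m east.
Residual distance = √(28.3² + 40.3²) = 49.3 m.

49 m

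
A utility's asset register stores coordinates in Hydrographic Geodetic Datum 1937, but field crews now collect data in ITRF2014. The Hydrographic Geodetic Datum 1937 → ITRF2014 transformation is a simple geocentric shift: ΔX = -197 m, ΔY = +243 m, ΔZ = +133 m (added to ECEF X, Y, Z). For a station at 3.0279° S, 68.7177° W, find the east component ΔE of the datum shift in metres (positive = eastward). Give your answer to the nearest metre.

ΔE = -95 m

At φ = -3.0279°, λ = -68.7177°: sin φ = -0.052822, cos φ = 0.998604, sin λ = -0.931803, cos λ = 0.362963.
ΔE = −sin λ·ΔX + cos λ·ΔY = −(-0.931803)·(-197) + (0.362963)·(243) = -95.37 m.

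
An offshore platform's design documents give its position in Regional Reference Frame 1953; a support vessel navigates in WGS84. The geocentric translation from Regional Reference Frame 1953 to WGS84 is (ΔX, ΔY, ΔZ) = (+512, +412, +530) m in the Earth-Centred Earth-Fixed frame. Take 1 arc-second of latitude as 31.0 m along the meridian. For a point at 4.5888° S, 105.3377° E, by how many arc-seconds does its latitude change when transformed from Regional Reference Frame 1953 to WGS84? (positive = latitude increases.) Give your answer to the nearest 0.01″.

Δφ = 17.72″

sin φ = -0.080004, cos φ = 0.996795, sin λ = 0.964384, cos λ = -0.264508.
North component: ΔN = −sin φ cos λ·ΔX − sin φ sin λ·ΔY + cos φ·ΔZ = −(-0.080004)(-0.264508)(512) − (-0.080004)(0.964384)(412) + (0.996795)(530) = 549.25 m.
1° of latitude spans 3600 × 31.00 = 111600 m, so Δφ = 549.25 / 111600 × 3600 = 17.718″.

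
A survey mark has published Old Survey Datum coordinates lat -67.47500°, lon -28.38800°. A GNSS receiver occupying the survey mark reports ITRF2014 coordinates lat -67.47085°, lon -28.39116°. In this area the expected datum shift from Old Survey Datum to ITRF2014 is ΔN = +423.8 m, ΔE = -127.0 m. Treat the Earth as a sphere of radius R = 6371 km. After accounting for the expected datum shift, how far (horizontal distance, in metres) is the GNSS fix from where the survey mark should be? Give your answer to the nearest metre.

Observed coordinate differences: Δφ = +0.00415°, Δλ = -0.00316°.
Converting to metres (1° lat = 111195 m, cos φ = 0.383087): observed ΔN = 461.5 m, observed ΔE = -134.6 m.
Subtracting the expected shift leaves a residual of 461.5 − (423.8) = 37.7 m north and -134.6 − (-127.0) = -7.6 m east.
Residual distance = √(37.7² + (-7.6)²) = 38.4 m.

38 m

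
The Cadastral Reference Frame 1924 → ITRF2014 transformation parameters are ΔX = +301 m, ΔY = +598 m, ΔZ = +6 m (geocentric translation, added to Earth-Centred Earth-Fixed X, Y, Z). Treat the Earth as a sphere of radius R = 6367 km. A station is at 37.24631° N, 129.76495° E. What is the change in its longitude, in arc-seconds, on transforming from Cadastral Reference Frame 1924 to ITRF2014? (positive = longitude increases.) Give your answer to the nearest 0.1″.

sin φ = 0.605243, cos φ = 0.796041, sin λ = 0.768675, cos λ = -0.639640.
East component: ΔE = −sin λ·ΔX + cos λ·ΔY = −(0.768675)(301) + (-0.639640)(598) = -613.88 m.
1° of latitude spans πR/180 = 111125 m; at latitude φ, 1° of longitude spans that × cos φ = 88460.1 m, so Δλ = -613.88 / 88460.1 × 3600 = -24.982″.

Δλ = -25.0″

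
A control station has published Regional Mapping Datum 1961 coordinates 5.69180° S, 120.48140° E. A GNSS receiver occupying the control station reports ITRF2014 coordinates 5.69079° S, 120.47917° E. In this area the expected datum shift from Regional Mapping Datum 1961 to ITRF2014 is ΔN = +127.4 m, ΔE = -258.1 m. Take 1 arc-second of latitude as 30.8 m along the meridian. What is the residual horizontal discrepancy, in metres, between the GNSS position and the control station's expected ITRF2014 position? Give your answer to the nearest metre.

Observed coordinate differences: Δφ = +0.00101°, Δλ = -0.00223°.
Converting to metres (1° lat = 110880 m, cos φ = 0.995070): observed ΔN = 112.0 m, observed ΔE = -246.0 m.
Subtracting the expected shift leaves a residual of 112.0 − (127.4) = -15.4 m north and -246.0 − (-258.1) = 12.1 m east.
Residual distance = √((-15.4)² + 12.1²) = 19.6 m.

20 m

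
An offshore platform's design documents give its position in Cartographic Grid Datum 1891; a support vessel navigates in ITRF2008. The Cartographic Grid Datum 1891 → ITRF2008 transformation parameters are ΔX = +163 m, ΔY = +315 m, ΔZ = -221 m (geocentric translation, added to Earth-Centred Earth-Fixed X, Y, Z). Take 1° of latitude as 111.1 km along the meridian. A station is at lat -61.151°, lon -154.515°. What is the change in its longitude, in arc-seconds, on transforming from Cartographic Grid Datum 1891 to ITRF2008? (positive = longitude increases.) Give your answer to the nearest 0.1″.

Δλ = -14.4″

sin φ = -0.875894, cos φ = 0.482503, sin λ = -0.430275, cos λ = -0.902698.
East component: ΔE = −sin λ·ΔX + cos λ·ΔY = −(-0.430275)(163) + (-0.902698)(315) = -214.22 m.
1° of latitude spans 111100 m; at latitude φ, 1° of longitude spans that × cos φ = 53606.1 m, so Δλ = -214.22 / 53606.1 × 3600 = -14.386″.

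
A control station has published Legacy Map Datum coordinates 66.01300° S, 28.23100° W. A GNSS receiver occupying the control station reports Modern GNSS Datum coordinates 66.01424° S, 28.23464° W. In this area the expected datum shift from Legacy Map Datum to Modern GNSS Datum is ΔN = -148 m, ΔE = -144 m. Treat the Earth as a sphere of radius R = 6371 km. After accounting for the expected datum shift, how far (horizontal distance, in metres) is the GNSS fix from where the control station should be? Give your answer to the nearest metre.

Observed coordinate differences: Δφ = -0.00124°, Δλ = -0.00364°.
Converting to metres (1° lat = 111195 m, cos φ = 0.406529): observed ΔN = -137.9 m, observed ΔE = -164.5 m.
Subtracting the expected shift leaves a residual of -137.9 − (-148) = 10.1 m north and -164.5 − (-144) = -20.5 m east.
Residual distance = √(10.1² + (-20.5)²) = 22.9 m.

23 m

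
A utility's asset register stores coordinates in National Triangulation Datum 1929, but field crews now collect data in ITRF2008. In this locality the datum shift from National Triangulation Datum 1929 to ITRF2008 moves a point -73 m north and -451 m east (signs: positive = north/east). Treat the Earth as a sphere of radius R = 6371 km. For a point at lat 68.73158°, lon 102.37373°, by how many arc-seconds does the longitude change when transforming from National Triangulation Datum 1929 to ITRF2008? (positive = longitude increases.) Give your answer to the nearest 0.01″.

At latitude 68.73158°, cos φ = 0.362738.
One radian of longitude at latitude φ spans R cos φ, so Δλ = ΔE / (R cos φ) = -451.0 / (6371000 × 0.362738) = -1.9515e-04 rad = -40.253″.

Δλ = -40.25″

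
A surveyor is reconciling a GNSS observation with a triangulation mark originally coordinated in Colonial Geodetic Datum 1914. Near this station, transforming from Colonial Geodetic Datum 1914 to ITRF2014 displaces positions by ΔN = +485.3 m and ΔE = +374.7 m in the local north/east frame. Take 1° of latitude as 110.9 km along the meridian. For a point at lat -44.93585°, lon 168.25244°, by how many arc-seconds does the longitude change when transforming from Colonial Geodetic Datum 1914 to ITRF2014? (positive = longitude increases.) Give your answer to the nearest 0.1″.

Δλ = 17.2″

At latitude -44.93585°, cos φ = 0.707898.
1° of longitude at this latitude = 110.9 × cos φ = 78.51 km, so Δλ = 374.7 / 78505.9 = 0.0047729° = 17.182″.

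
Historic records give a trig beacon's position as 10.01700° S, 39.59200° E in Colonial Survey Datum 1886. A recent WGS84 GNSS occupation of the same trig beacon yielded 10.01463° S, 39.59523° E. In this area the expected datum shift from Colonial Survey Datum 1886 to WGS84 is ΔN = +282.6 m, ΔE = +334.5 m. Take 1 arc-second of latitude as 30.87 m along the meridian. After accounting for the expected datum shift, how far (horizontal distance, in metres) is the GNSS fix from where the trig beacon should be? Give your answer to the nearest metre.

Observed coordinate differences: Δφ = +0.00237°, Δλ = +0.00323°.
Converting to metres (1° lat = 111132 m, cos φ = 0.984756): observed ΔN = 263.4 m, observed ΔE = 353.5 m.
Subtracting the expected shift leaves a residual of 263.4 − (282.6) = -19.2 m north and 353.5 − (334.5) = 19.0 m east.
Residual distance = √((-19.2)² + 19.0²) = 27.0 m.

27 m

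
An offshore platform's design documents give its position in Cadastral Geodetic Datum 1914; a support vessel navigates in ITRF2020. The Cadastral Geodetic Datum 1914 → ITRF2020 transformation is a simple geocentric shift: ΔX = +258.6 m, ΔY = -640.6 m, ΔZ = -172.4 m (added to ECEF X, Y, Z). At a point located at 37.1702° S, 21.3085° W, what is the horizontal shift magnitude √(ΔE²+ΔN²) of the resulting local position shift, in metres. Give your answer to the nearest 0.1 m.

524.4 m

At φ = -37.1702°, λ = -21.3085°: sin φ = -0.604185, cos φ = 0.796844, sin λ = -0.363389, cos λ = 0.931637.
ΔE = −sin λ·ΔX + cos λ·ΔY = −(-0.363389)·(258.6) + (0.931637)·(-640.6) = -502.83 m.
ΔN = −sin φ cos λ·ΔX − sin φ sin λ·ΔY + cos φ·ΔZ = −(-0.604185)(0.931637)(258.6) − (-0.604185)(-0.363389)(-640.6) + (0.796844)(-172.4) = 148.83 m.
Horizontal magnitude = √(ΔE² + ΔN²) = √((-502.83)² + 148.83²) = 524.40 m.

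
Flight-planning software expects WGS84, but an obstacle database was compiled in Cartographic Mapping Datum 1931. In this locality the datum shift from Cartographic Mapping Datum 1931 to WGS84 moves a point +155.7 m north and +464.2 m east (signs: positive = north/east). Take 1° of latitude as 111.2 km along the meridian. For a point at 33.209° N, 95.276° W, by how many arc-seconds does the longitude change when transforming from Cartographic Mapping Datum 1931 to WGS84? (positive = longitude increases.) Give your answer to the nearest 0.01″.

At latitude 33.209°, cos φ = 0.836678.
1° of longitude at this latitude = 111.2 × cos φ = 93.04 km, so Δλ = 464.2 / 93038.6 = 0.0049893° = 17.962″.

Δλ = 17.96″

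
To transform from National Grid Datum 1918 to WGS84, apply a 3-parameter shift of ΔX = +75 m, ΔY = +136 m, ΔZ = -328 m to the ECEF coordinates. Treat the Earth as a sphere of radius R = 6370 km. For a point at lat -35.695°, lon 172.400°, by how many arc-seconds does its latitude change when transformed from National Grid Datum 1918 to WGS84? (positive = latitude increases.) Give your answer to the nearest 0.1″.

sin φ = -0.583470, cos φ = 0.812134, sin λ = 0.132256, cos λ = -0.991216.
North component: ΔN = −sin φ cos λ·ΔX − sin φ sin λ·ΔY + cos φ·ΔZ = −(-0.583470)(-0.991216)(75) − (-0.583470)(0.132256)(136) + (0.812134)(-328) = -299.26 m.
1° of latitude spans πR/180 = 111177 m, so Δφ = -299.26 / 111177 × 3600 = -9.690″.

Δφ = -9.7″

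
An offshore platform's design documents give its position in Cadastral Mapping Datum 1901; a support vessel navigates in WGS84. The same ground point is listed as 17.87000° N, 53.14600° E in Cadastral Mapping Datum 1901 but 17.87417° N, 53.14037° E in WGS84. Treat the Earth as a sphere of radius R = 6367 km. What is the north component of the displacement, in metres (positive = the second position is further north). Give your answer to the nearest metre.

ΔN = 463 m

Δφ = 17.87417° − 17.87000° = +0.00417°; Δλ = 53.14037° − 53.14600° = -0.00563°.
1° along a meridian = πR/180 = 111125 m.
ΔN = Δφ × 111125 = 463.4 m; ΔE = Δλ × 111125 × cos(17.87000°) = -0.00563 × 111125 × 0.951755 = -595.5 m.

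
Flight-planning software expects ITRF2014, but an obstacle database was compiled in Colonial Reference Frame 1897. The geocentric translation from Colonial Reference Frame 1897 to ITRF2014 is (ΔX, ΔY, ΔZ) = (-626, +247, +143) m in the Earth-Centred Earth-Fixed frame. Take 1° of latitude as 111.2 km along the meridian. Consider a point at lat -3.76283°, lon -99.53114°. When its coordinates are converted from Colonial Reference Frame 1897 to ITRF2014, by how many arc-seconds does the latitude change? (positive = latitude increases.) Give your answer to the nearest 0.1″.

sin φ = -0.065627, cos φ = 0.997844, sin λ = -0.986196, cos λ = -0.165584.
North component: ΔN = −sin φ cos λ·ΔX − sin φ sin λ·ΔY + cos φ·ΔZ = −(-0.065627)(-0.165584)(-626) − (-0.065627)(-0.986196)(247) + (0.997844)(143) = 133.51 m.
1° of latitude spans 111200 m, so Δφ = 133.51 / 111200 × 3600 = 4.322″.

Δφ = 4.3″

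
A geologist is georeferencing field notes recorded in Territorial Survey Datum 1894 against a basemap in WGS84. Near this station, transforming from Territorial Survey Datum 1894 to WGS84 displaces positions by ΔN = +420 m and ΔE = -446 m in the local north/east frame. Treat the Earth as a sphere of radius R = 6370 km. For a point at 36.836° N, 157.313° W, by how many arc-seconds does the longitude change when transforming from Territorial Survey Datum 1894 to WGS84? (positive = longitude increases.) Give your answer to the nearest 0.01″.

Δλ = -18.04″

At latitude 36.836°, cos φ = 0.800355.
One radian of longitude at latitude φ spans R cos φ, so Δλ = ΔE / (R cos φ) = -446.0 / (6370000 × 0.800355) = -8.7481e-05 rad = -18.044″.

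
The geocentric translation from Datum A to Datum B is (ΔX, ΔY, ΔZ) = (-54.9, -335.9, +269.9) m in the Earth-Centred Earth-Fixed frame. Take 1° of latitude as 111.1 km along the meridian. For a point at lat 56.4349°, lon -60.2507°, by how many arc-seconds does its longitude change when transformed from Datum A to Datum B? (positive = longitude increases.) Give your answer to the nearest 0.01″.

Δλ = -12.56″

sin φ = 0.833258, cos φ = 0.552884, sin λ = -0.868205, cos λ = 0.496206.
East component: ΔE = −sin λ·ΔX + cos λ·ΔY = −(-0.868205)(-54.9) + (0.496206)(-335.9) = -214.34 m.
1° of latitude spans 111100 m; at latitude φ, 1° of longitude spans that × cos φ = 61425.4 m, so Δλ = -214.34 / 61425.4 × 3600 = -12.562″.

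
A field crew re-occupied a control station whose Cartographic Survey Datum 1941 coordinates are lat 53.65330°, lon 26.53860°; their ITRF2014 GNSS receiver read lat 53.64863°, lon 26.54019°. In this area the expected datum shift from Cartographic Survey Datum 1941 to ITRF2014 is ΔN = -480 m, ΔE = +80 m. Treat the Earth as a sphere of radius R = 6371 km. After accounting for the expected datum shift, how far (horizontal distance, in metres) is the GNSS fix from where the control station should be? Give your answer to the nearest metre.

46 m

Observed coordinate differences: Δφ = -0.00467°, Δλ = +0.00159°.
Converting to metres (1° lat = 111195 m, cos φ = 0.592670): observed ΔN = -519.3 m, observed ΔE = 104.8 m.
Subtracting the expected shift leaves a residual of -519.3 − (-480) = -39.3 m north and 104.8 − (80) = 24.8 m east.
Residual distance = √((-39.3)² + 24.8²) = 46.4 m.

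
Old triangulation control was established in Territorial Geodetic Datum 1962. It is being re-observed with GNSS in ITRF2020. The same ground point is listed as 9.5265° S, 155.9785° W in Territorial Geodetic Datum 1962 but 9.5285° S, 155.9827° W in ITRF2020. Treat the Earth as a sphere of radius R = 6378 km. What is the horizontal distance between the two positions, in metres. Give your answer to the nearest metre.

Δφ = -9.5285° − -9.5265° = -0.0020°; Δλ = -155.9827° − -155.9785° = -0.0042°.
1° along a meridian = πR/180 = 111317 m.
ΔN = Δφ × 111317 = -222.6 m; ΔE = Δλ × 111317 × cos(-9.5265°) = -0.0042 × 111317 × 0.986209 = -461.1 m.
Distance = √(ΔE² + ΔN²) = √((-461.1)² + (-222.6)²) = 512.0 m.

512 m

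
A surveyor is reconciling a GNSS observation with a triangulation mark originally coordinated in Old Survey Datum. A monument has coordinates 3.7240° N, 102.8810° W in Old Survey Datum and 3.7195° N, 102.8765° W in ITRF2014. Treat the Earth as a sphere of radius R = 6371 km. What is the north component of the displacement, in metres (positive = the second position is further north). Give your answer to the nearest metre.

ΔN = -500 m

Δφ = 3.7195° − 3.7240° = -0.0045°; Δλ = -102.8765° − -102.8810° = +0.0045°.
1° along a meridian = πR/180 = 111195 m.
ΔN = Δφ × 111195 = -500.4 m; ΔE = Δλ × 111195 × cos(3.7240°) = +0.0045 × 111195 × 0.997888 = 499.3 m.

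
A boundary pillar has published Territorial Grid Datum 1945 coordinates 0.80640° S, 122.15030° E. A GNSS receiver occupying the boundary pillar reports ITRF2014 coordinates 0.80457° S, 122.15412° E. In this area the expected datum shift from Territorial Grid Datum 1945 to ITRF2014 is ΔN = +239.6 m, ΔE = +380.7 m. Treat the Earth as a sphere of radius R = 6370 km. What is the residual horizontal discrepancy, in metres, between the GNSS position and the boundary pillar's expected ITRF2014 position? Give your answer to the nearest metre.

57 m

Observed coordinate differences: Δφ = +0.00183°, Δλ = +0.00382°.
Converting to metres (1° lat = 111177 m, cos φ = 0.999901): observed ΔN = 203.5 m, observed ΔE = 424.7 m.
Subtracting the expected shift leaves a residual of 203.5 − (239.6) = -36.1 m north and 424.7 − (380.7) = 44.0 m east.
Residual distance = √((-36.1)² + 44.0²) = 56.9 m.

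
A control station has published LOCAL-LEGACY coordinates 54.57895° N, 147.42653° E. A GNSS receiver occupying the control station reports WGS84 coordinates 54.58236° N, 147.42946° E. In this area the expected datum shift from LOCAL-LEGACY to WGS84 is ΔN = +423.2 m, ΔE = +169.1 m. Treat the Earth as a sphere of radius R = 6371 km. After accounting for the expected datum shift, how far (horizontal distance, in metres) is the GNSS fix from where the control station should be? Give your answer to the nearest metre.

Observed coordinate differences: Δφ = +0.00341°, Δλ = +0.00293°.
Converting to metres (1° lat = 111195 m, cos φ = 0.579581): observed ΔN = 379.2 m, observed ΔE = 188.8 m.
Subtracting the expected shift leaves a residual of 379.2 − (423.2) = -44.0 m north and 188.8 − (169.1) = 19.7 m east.
Residual distance = √((-44.0)² + 19.7²) = 48.2 m.

48 m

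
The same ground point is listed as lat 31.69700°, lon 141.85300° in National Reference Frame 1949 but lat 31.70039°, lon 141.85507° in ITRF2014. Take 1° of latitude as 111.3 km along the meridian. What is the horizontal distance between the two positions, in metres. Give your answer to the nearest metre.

Δφ = 31.70039° − 31.69700° = +0.00339°; Δλ = 141.85507° − 141.85300° = +0.00207°.
ΔN = Δφ × 111300 = 377.3 m; ΔE = Δλ × 111300 × cos(31.69700°) = +0.00207 × 111300 × 0.850839 = 196.0 m.
Distance = √(ΔE² + ΔN²) = √(196.0² + 377.3²) = 425.2 m.

425 m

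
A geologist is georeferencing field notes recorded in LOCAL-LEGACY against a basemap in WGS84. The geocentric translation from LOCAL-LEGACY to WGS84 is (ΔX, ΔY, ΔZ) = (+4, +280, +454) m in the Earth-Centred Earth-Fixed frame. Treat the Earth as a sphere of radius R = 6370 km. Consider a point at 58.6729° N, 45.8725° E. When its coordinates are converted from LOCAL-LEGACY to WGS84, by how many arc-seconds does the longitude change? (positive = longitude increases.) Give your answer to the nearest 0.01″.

sin φ = 0.854213, cos φ = 0.519923, sin λ = 0.717792, cos λ = 0.696257.
East component: ΔE = −sin λ·ΔX + cos λ·ΔY = −(0.717792)(4) + (0.696257)(280) = 192.08 m.
1° of latitude spans πR/180 = 111177 m; at latitude φ, 1° of longitude spans that × cos φ = 57803.7 m, so Δλ = 192.08 / 57803.7 × 3600 = 11.963″.

Δλ = 11.96″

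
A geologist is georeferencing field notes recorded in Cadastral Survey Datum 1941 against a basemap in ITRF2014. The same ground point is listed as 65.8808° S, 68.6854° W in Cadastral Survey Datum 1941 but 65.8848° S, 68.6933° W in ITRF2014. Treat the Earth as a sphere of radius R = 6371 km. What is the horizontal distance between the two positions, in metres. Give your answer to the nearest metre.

572 m

Δφ = -65.8848° − -65.8808° = -0.0040°; Δλ = -68.6933° − -68.6854° = -0.0079°.
1° along a meridian = πR/180 = 111195 m.
ΔN = Δφ × 111195 = -444.8 m; ΔE = Δλ × 111195 × cos(-65.8808°) = -0.0079 × 111195 × 0.408636 = -359.0 m.
Distance = √(ΔE² + ΔN²) = √((-359.0)² + (-444.8)²) = 571.6 m.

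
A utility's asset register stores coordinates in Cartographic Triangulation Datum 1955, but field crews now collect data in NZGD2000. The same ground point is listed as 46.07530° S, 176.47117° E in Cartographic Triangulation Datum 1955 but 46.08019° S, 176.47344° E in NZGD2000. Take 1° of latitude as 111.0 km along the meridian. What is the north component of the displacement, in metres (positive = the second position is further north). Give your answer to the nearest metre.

Δφ = -46.08019° − -46.07530° = -0.00489°; Δλ = 176.47344° − 176.47117° = +0.00227°.
ΔN = Δφ × 111000 = -542.8 m; ΔE = Δλ × 111000 × cos(-46.07530°) = +0.00227 × 111000 × 0.693712 = 174.8 m.

ΔN = -543 m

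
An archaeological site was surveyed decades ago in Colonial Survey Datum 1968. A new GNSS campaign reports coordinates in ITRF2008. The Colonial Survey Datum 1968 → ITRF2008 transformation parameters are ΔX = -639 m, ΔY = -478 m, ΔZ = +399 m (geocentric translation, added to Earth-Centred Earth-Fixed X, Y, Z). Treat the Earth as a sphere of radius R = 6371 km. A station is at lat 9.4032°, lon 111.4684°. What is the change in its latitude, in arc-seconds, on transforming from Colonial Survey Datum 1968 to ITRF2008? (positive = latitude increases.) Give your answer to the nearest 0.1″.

Δφ = 13.9″

sin φ = 0.163381, cos φ = 0.986563, sin λ = 0.930620, cos λ = -0.365988.
North component: ΔN = −sin φ cos λ·ΔX − sin φ sin λ·ΔY + cos φ·ΔZ = −(0.163381)(-0.365988)(-639) − (0.163381)(0.930620)(-478) + (0.986563)(399) = 428.11 m.
1° of latitude spans πR/180 = 111195 m, so Δφ = 428.11 / 111195 × 3600 = 13.860″.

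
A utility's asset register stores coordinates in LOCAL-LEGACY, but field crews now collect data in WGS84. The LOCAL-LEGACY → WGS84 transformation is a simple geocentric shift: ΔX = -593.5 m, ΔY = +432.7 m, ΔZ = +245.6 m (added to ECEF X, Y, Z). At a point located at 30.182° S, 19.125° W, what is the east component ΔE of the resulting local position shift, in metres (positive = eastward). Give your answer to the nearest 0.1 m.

ΔE = 214.4 m

The local east axis at (φ, λ) is (−sin λ, cos λ, 0), so ΔE = −sin(-19.125°)·(-593.5) + cos(-19.125°)·432.7 = 214.37 m.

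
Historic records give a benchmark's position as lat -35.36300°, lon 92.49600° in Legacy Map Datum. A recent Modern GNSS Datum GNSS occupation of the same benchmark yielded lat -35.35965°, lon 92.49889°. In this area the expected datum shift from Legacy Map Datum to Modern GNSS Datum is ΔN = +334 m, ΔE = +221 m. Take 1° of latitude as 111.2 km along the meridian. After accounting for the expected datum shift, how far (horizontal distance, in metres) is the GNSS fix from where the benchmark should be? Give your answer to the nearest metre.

56 m

Observed coordinate differences: Δφ = +0.00335°, Δλ = +0.00289°.
Converting to metres (1° lat = 111200 m, cos φ = 0.815502): observed ΔN = 372.5 m, observed ΔE = 262.1 m.
Subtracting the expected shift leaves a residual of 372.5 − (334) = 38.5 m north and 262.1 − (221) = 41.1 m east.
Residual distance = √(38.5² + 41.1²) = 56.3 m.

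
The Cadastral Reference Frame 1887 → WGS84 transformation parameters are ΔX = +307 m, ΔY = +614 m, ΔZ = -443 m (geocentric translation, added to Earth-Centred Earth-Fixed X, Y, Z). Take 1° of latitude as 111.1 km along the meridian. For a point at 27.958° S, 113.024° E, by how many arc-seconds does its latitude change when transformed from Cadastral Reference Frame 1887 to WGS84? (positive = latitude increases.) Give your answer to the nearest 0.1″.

sin φ = -0.468824, cos φ = 0.883291, sin λ = 0.920341, cos λ = -0.391117.
North component: ΔN = −sin φ cos λ·ΔX − sin φ sin λ·ΔY + cos φ·ΔZ = −(-0.468824)(-0.391117)(307) − (-0.468824)(0.920341)(614) + (0.883291)(-443) = -182.66 m.
1° of latitude spans 111100 m, so Δφ = -182.66 / 111100 × 3600 = -5.919″.

Δφ = -5.9″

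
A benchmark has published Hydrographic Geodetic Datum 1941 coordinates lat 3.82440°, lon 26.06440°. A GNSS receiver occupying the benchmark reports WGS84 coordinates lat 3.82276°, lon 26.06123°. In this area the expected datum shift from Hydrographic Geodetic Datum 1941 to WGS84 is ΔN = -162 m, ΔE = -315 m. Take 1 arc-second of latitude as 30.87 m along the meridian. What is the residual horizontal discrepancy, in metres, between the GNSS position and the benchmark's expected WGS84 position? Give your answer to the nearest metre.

Observed coordinate differences: Δφ = -0.00164°, Δλ = -0.00317°.
Converting to metres (1° lat = 111132 m, cos φ = 0.997773): observed ΔN = -182.3 m, observed ΔE = -351.5 m.
Subtracting the expected shift leaves a residual of -182.3 − (-162) = -20.3 m north and -351.5 − (-315) = -36.5 m east.
Residual distance = √((-20.3)² + (-36.5)²) = 41.7 m.

42 m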